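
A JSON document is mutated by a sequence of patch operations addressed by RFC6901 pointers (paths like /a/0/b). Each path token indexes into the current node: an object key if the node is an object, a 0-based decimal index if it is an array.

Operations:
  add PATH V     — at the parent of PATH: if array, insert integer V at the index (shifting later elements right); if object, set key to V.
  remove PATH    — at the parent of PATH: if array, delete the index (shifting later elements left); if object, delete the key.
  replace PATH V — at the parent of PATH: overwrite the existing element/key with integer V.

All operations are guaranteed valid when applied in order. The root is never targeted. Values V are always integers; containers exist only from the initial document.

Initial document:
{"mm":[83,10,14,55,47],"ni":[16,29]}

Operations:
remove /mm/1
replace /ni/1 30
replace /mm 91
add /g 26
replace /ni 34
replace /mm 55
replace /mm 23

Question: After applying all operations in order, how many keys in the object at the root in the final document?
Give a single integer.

Answer: 3

Derivation:
After op 1 (remove /mm/1): {"mm":[83,14,55,47],"ni":[16,29]}
After op 2 (replace /ni/1 30): {"mm":[83,14,55,47],"ni":[16,30]}
After op 3 (replace /mm 91): {"mm":91,"ni":[16,30]}
After op 4 (add /g 26): {"g":26,"mm":91,"ni":[16,30]}
After op 5 (replace /ni 34): {"g":26,"mm":91,"ni":34}
After op 6 (replace /mm 55): {"g":26,"mm":55,"ni":34}
After op 7 (replace /mm 23): {"g":26,"mm":23,"ni":34}
Size at the root: 3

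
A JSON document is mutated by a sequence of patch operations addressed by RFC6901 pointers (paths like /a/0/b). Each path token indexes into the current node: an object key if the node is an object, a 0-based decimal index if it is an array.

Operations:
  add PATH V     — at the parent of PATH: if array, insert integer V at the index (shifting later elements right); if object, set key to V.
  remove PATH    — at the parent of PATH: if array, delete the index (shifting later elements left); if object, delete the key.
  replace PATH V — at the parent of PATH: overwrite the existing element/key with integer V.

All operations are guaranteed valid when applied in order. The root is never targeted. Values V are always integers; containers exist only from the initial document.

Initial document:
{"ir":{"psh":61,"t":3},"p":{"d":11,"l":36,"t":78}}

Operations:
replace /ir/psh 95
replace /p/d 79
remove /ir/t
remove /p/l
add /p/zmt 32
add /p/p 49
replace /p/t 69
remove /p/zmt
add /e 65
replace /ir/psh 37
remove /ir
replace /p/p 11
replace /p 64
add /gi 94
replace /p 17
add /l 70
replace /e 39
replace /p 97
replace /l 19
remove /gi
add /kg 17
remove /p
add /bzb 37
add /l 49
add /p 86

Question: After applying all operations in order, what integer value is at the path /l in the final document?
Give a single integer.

After op 1 (replace /ir/psh 95): {"ir":{"psh":95,"t":3},"p":{"d":11,"l":36,"t":78}}
After op 2 (replace /p/d 79): {"ir":{"psh":95,"t":3},"p":{"d":79,"l":36,"t":78}}
After op 3 (remove /ir/t): {"ir":{"psh":95},"p":{"d":79,"l":36,"t":78}}
After op 4 (remove /p/l): {"ir":{"psh":95},"p":{"d":79,"t":78}}
After op 5 (add /p/zmt 32): {"ir":{"psh":95},"p":{"d":79,"t":78,"zmt":32}}
After op 6 (add /p/p 49): {"ir":{"psh":95},"p":{"d":79,"p":49,"t":78,"zmt":32}}
After op 7 (replace /p/t 69): {"ir":{"psh":95},"p":{"d":79,"p":49,"t":69,"zmt":32}}
After op 8 (remove /p/zmt): {"ir":{"psh":95},"p":{"d":79,"p":49,"t":69}}
After op 9 (add /e 65): {"e":65,"ir":{"psh":95},"p":{"d":79,"p":49,"t":69}}
After op 10 (replace /ir/psh 37): {"e":65,"ir":{"psh":37},"p":{"d":79,"p":49,"t":69}}
After op 11 (remove /ir): {"e":65,"p":{"d":79,"p":49,"t":69}}
After op 12 (replace /p/p 11): {"e":65,"p":{"d":79,"p":11,"t":69}}
After op 13 (replace /p 64): {"e":65,"p":64}
After op 14 (add /gi 94): {"e":65,"gi":94,"p":64}
After op 15 (replace /p 17): {"e":65,"gi":94,"p":17}
After op 16 (add /l 70): {"e":65,"gi":94,"l":70,"p":17}
After op 17 (replace /e 39): {"e":39,"gi":94,"l":70,"p":17}
After op 18 (replace /p 97): {"e":39,"gi":94,"l":70,"p":97}
After op 19 (replace /l 19): {"e":39,"gi":94,"l":19,"p":97}
After op 20 (remove /gi): {"e":39,"l":19,"p":97}
After op 21 (add /kg 17): {"e":39,"kg":17,"l":19,"p":97}
After op 22 (remove /p): {"e":39,"kg":17,"l":19}
After op 23 (add /bzb 37): {"bzb":37,"e":39,"kg":17,"l":19}
After op 24 (add /l 49): {"bzb":37,"e":39,"kg":17,"l":49}
After op 25 (add /p 86): {"bzb":37,"e":39,"kg":17,"l":49,"p":86}
Value at /l: 49

Answer: 49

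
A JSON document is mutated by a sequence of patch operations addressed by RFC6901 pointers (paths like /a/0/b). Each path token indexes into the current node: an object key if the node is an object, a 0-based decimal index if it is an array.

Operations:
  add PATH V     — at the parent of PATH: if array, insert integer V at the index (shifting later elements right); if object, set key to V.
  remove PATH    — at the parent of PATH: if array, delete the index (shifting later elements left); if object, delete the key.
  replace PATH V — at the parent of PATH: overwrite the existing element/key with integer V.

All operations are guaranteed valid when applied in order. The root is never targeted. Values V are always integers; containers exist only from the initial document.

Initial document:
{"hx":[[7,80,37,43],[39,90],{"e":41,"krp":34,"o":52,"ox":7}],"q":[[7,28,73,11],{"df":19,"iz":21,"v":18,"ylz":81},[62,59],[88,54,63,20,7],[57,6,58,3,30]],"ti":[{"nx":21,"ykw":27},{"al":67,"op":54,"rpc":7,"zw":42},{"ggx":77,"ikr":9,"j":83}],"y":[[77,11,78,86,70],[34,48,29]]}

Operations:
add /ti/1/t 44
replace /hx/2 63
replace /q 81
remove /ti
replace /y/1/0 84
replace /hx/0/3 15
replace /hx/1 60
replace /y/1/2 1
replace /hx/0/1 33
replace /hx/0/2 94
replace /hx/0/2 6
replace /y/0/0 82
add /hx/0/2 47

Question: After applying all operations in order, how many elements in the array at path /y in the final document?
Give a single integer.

Answer: 2

Derivation:
After op 1 (add /ti/1/t 44): {"hx":[[7,80,37,43],[39,90],{"e":41,"krp":34,"o":52,"ox":7}],"q":[[7,28,73,11],{"df":19,"iz":21,"v":18,"ylz":81},[62,59],[88,54,63,20,7],[57,6,58,3,30]],"ti":[{"nx":21,"ykw":27},{"al":67,"op":54,"rpc":7,"t":44,"zw":42},{"ggx":77,"ikr":9,"j":83}],"y":[[77,11,78,86,70],[34,48,29]]}
After op 2 (replace /hx/2 63): {"hx":[[7,80,37,43],[39,90],63],"q":[[7,28,73,11],{"df":19,"iz":21,"v":18,"ylz":81},[62,59],[88,54,63,20,7],[57,6,58,3,30]],"ti":[{"nx":21,"ykw":27},{"al":67,"op":54,"rpc":7,"t":44,"zw":42},{"ggx":77,"ikr":9,"j":83}],"y":[[77,11,78,86,70],[34,48,29]]}
After op 3 (replace /q 81): {"hx":[[7,80,37,43],[39,90],63],"q":81,"ti":[{"nx":21,"ykw":27},{"al":67,"op":54,"rpc":7,"t":44,"zw":42},{"ggx":77,"ikr":9,"j":83}],"y":[[77,11,78,86,70],[34,48,29]]}
After op 4 (remove /ti): {"hx":[[7,80,37,43],[39,90],63],"q":81,"y":[[77,11,78,86,70],[34,48,29]]}
After op 5 (replace /y/1/0 84): {"hx":[[7,80,37,43],[39,90],63],"q":81,"y":[[77,11,78,86,70],[84,48,29]]}
After op 6 (replace /hx/0/3 15): {"hx":[[7,80,37,15],[39,90],63],"q":81,"y":[[77,11,78,86,70],[84,48,29]]}
After op 7 (replace /hx/1 60): {"hx":[[7,80,37,15],60,63],"q":81,"y":[[77,11,78,86,70],[84,48,29]]}
After op 8 (replace /y/1/2 1): {"hx":[[7,80,37,15],60,63],"q":81,"y":[[77,11,78,86,70],[84,48,1]]}
After op 9 (replace /hx/0/1 33): {"hx":[[7,33,37,15],60,63],"q":81,"y":[[77,11,78,86,70],[84,48,1]]}
After op 10 (replace /hx/0/2 94): {"hx":[[7,33,94,15],60,63],"q":81,"y":[[77,11,78,86,70],[84,48,1]]}
After op 11 (replace /hx/0/2 6): {"hx":[[7,33,6,15],60,63],"q":81,"y":[[77,11,78,86,70],[84,48,1]]}
After op 12 (replace /y/0/0 82): {"hx":[[7,33,6,15],60,63],"q":81,"y":[[82,11,78,86,70],[84,48,1]]}
After op 13 (add /hx/0/2 47): {"hx":[[7,33,47,6,15],60,63],"q":81,"y":[[82,11,78,86,70],[84,48,1]]}
Size at path /y: 2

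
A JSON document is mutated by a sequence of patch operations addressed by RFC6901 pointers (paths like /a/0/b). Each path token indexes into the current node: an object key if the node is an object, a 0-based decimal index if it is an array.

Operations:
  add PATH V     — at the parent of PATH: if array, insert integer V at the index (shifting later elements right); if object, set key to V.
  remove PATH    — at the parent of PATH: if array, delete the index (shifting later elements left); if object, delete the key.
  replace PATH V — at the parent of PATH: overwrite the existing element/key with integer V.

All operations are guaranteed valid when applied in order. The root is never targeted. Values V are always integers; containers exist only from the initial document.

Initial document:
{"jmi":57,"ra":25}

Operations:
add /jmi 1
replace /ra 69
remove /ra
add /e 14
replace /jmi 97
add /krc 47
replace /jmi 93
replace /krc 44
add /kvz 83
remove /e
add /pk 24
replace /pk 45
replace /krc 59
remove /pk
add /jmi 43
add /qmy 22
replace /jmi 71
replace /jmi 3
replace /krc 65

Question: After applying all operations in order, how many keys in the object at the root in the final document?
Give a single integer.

After op 1 (add /jmi 1): {"jmi":1,"ra":25}
After op 2 (replace /ra 69): {"jmi":1,"ra":69}
After op 3 (remove /ra): {"jmi":1}
After op 4 (add /e 14): {"e":14,"jmi":1}
After op 5 (replace /jmi 97): {"e":14,"jmi":97}
After op 6 (add /krc 47): {"e":14,"jmi":97,"krc":47}
After op 7 (replace /jmi 93): {"e":14,"jmi":93,"krc":47}
After op 8 (replace /krc 44): {"e":14,"jmi":93,"krc":44}
After op 9 (add /kvz 83): {"e":14,"jmi":93,"krc":44,"kvz":83}
After op 10 (remove /e): {"jmi":93,"krc":44,"kvz":83}
After op 11 (add /pk 24): {"jmi":93,"krc":44,"kvz":83,"pk":24}
After op 12 (replace /pk 45): {"jmi":93,"krc":44,"kvz":83,"pk":45}
After op 13 (replace /krc 59): {"jmi":93,"krc":59,"kvz":83,"pk":45}
After op 14 (remove /pk): {"jmi":93,"krc":59,"kvz":83}
After op 15 (add /jmi 43): {"jmi":43,"krc":59,"kvz":83}
After op 16 (add /qmy 22): {"jmi":43,"krc":59,"kvz":83,"qmy":22}
After op 17 (replace /jmi 71): {"jmi":71,"krc":59,"kvz":83,"qmy":22}
After op 18 (replace /jmi 3): {"jmi":3,"krc":59,"kvz":83,"qmy":22}
After op 19 (replace /krc 65): {"jmi":3,"krc":65,"kvz":83,"qmy":22}
Size at the root: 4

Answer: 4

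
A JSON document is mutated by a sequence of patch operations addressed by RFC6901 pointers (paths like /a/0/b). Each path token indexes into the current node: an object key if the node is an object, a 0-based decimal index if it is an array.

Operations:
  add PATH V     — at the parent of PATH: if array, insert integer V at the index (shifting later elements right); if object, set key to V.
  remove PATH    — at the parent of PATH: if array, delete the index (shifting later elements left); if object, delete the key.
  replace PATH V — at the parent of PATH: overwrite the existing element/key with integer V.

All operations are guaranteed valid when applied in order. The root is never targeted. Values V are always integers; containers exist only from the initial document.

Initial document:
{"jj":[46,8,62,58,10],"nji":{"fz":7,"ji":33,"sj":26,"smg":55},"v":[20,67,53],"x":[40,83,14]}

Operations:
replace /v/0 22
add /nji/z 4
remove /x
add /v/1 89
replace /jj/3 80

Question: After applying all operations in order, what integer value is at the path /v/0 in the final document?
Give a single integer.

Answer: 22

Derivation:
After op 1 (replace /v/0 22): {"jj":[46,8,62,58,10],"nji":{"fz":7,"ji":33,"sj":26,"smg":55},"v":[22,67,53],"x":[40,83,14]}
After op 2 (add /nji/z 4): {"jj":[46,8,62,58,10],"nji":{"fz":7,"ji":33,"sj":26,"smg":55,"z":4},"v":[22,67,53],"x":[40,83,14]}
After op 3 (remove /x): {"jj":[46,8,62,58,10],"nji":{"fz":7,"ji":33,"sj":26,"smg":55,"z":4},"v":[22,67,53]}
After op 4 (add /v/1 89): {"jj":[46,8,62,58,10],"nji":{"fz":7,"ji":33,"sj":26,"smg":55,"z":4},"v":[22,89,67,53]}
After op 5 (replace /jj/3 80): {"jj":[46,8,62,80,10],"nji":{"fz":7,"ji":33,"sj":26,"smg":55,"z":4},"v":[22,89,67,53]}
Value at /v/0: 22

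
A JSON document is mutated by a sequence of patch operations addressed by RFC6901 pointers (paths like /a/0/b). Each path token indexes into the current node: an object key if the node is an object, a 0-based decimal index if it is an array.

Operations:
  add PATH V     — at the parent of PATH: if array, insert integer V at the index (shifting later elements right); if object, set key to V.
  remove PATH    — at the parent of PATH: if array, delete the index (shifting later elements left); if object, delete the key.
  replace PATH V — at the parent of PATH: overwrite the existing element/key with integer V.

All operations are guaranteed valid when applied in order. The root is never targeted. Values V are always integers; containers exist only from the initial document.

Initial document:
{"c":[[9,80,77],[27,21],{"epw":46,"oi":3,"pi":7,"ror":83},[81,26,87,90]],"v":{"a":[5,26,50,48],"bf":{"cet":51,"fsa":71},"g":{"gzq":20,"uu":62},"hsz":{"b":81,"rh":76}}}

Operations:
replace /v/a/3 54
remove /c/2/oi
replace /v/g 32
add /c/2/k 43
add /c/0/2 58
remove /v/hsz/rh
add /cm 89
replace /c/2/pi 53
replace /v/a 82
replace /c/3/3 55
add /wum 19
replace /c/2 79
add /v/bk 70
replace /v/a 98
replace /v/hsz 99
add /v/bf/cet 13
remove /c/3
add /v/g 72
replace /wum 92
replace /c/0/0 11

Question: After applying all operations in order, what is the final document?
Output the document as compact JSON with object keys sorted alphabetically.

Answer: {"c":[[11,80,58,77],[27,21],79],"cm":89,"v":{"a":98,"bf":{"cet":13,"fsa":71},"bk":70,"g":72,"hsz":99},"wum":92}

Derivation:
After op 1 (replace /v/a/3 54): {"c":[[9,80,77],[27,21],{"epw":46,"oi":3,"pi":7,"ror":83},[81,26,87,90]],"v":{"a":[5,26,50,54],"bf":{"cet":51,"fsa":71},"g":{"gzq":20,"uu":62},"hsz":{"b":81,"rh":76}}}
After op 2 (remove /c/2/oi): {"c":[[9,80,77],[27,21],{"epw":46,"pi":7,"ror":83},[81,26,87,90]],"v":{"a":[5,26,50,54],"bf":{"cet":51,"fsa":71},"g":{"gzq":20,"uu":62},"hsz":{"b":81,"rh":76}}}
After op 3 (replace /v/g 32): {"c":[[9,80,77],[27,21],{"epw":46,"pi":7,"ror":83},[81,26,87,90]],"v":{"a":[5,26,50,54],"bf":{"cet":51,"fsa":71},"g":32,"hsz":{"b":81,"rh":76}}}
After op 4 (add /c/2/k 43): {"c":[[9,80,77],[27,21],{"epw":46,"k":43,"pi":7,"ror":83},[81,26,87,90]],"v":{"a":[5,26,50,54],"bf":{"cet":51,"fsa":71},"g":32,"hsz":{"b":81,"rh":76}}}
After op 5 (add /c/0/2 58): {"c":[[9,80,58,77],[27,21],{"epw":46,"k":43,"pi":7,"ror":83},[81,26,87,90]],"v":{"a":[5,26,50,54],"bf":{"cet":51,"fsa":71},"g":32,"hsz":{"b":81,"rh":76}}}
After op 6 (remove /v/hsz/rh): {"c":[[9,80,58,77],[27,21],{"epw":46,"k":43,"pi":7,"ror":83},[81,26,87,90]],"v":{"a":[5,26,50,54],"bf":{"cet":51,"fsa":71},"g":32,"hsz":{"b":81}}}
After op 7 (add /cm 89): {"c":[[9,80,58,77],[27,21],{"epw":46,"k":43,"pi":7,"ror":83},[81,26,87,90]],"cm":89,"v":{"a":[5,26,50,54],"bf":{"cet":51,"fsa":71},"g":32,"hsz":{"b":81}}}
After op 8 (replace /c/2/pi 53): {"c":[[9,80,58,77],[27,21],{"epw":46,"k":43,"pi":53,"ror":83},[81,26,87,90]],"cm":89,"v":{"a":[5,26,50,54],"bf":{"cet":51,"fsa":71},"g":32,"hsz":{"b":81}}}
After op 9 (replace /v/a 82): {"c":[[9,80,58,77],[27,21],{"epw":46,"k":43,"pi":53,"ror":83},[81,26,87,90]],"cm":89,"v":{"a":82,"bf":{"cet":51,"fsa":71},"g":32,"hsz":{"b":81}}}
After op 10 (replace /c/3/3 55): {"c":[[9,80,58,77],[27,21],{"epw":46,"k":43,"pi":53,"ror":83},[81,26,87,55]],"cm":89,"v":{"a":82,"bf":{"cet":51,"fsa":71},"g":32,"hsz":{"b":81}}}
After op 11 (add /wum 19): {"c":[[9,80,58,77],[27,21],{"epw":46,"k":43,"pi":53,"ror":83},[81,26,87,55]],"cm":89,"v":{"a":82,"bf":{"cet":51,"fsa":71},"g":32,"hsz":{"b":81}},"wum":19}
After op 12 (replace /c/2 79): {"c":[[9,80,58,77],[27,21],79,[81,26,87,55]],"cm":89,"v":{"a":82,"bf":{"cet":51,"fsa":71},"g":32,"hsz":{"b":81}},"wum":19}
After op 13 (add /v/bk 70): {"c":[[9,80,58,77],[27,21],79,[81,26,87,55]],"cm":89,"v":{"a":82,"bf":{"cet":51,"fsa":71},"bk":70,"g":32,"hsz":{"b":81}},"wum":19}
After op 14 (replace /v/a 98): {"c":[[9,80,58,77],[27,21],79,[81,26,87,55]],"cm":89,"v":{"a":98,"bf":{"cet":51,"fsa":71},"bk":70,"g":32,"hsz":{"b":81}},"wum":19}
After op 15 (replace /v/hsz 99): {"c":[[9,80,58,77],[27,21],79,[81,26,87,55]],"cm":89,"v":{"a":98,"bf":{"cet":51,"fsa":71},"bk":70,"g":32,"hsz":99},"wum":19}
After op 16 (add /v/bf/cet 13): {"c":[[9,80,58,77],[27,21],79,[81,26,87,55]],"cm":89,"v":{"a":98,"bf":{"cet":13,"fsa":71},"bk":70,"g":32,"hsz":99},"wum":19}
After op 17 (remove /c/3): {"c":[[9,80,58,77],[27,21],79],"cm":89,"v":{"a":98,"bf":{"cet":13,"fsa":71},"bk":70,"g":32,"hsz":99},"wum":19}
After op 18 (add /v/g 72): {"c":[[9,80,58,77],[27,21],79],"cm":89,"v":{"a":98,"bf":{"cet":13,"fsa":71},"bk":70,"g":72,"hsz":99},"wum":19}
After op 19 (replace /wum 92): {"c":[[9,80,58,77],[27,21],79],"cm":89,"v":{"a":98,"bf":{"cet":13,"fsa":71},"bk":70,"g":72,"hsz":99},"wum":92}
After op 20 (replace /c/0/0 11): {"c":[[11,80,58,77],[27,21],79],"cm":89,"v":{"a":98,"bf":{"cet":13,"fsa":71},"bk":70,"g":72,"hsz":99},"wum":92}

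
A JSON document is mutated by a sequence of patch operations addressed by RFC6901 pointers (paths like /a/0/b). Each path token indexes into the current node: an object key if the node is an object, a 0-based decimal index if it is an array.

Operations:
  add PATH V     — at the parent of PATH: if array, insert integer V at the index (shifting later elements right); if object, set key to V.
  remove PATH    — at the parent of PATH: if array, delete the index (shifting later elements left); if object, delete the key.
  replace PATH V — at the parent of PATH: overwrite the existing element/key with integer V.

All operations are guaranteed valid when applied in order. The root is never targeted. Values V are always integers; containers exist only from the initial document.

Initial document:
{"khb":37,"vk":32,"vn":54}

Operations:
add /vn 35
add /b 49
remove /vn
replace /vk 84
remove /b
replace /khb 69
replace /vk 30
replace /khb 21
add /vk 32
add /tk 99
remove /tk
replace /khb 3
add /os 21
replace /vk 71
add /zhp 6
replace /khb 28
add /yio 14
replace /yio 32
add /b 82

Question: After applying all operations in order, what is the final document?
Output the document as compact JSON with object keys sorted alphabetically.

Answer: {"b":82,"khb":28,"os":21,"vk":71,"yio":32,"zhp":6}

Derivation:
After op 1 (add /vn 35): {"khb":37,"vk":32,"vn":35}
After op 2 (add /b 49): {"b":49,"khb":37,"vk":32,"vn":35}
After op 3 (remove /vn): {"b":49,"khb":37,"vk":32}
After op 4 (replace /vk 84): {"b":49,"khb":37,"vk":84}
After op 5 (remove /b): {"khb":37,"vk":84}
After op 6 (replace /khb 69): {"khb":69,"vk":84}
After op 7 (replace /vk 30): {"khb":69,"vk":30}
After op 8 (replace /khb 21): {"khb":21,"vk":30}
After op 9 (add /vk 32): {"khb":21,"vk":32}
After op 10 (add /tk 99): {"khb":21,"tk":99,"vk":32}
After op 11 (remove /tk): {"khb":21,"vk":32}
After op 12 (replace /khb 3): {"khb":3,"vk":32}
After op 13 (add /os 21): {"khb":3,"os":21,"vk":32}
After op 14 (replace /vk 71): {"khb":3,"os":21,"vk":71}
After op 15 (add /zhp 6): {"khb":3,"os":21,"vk":71,"zhp":6}
After op 16 (replace /khb 28): {"khb":28,"os":21,"vk":71,"zhp":6}
After op 17 (add /yio 14): {"khb":28,"os":21,"vk":71,"yio":14,"zhp":6}
After op 18 (replace /yio 32): {"khb":28,"os":21,"vk":71,"yio":32,"zhp":6}
After op 19 (add /b 82): {"b":82,"khb":28,"os":21,"vk":71,"yio":32,"zhp":6}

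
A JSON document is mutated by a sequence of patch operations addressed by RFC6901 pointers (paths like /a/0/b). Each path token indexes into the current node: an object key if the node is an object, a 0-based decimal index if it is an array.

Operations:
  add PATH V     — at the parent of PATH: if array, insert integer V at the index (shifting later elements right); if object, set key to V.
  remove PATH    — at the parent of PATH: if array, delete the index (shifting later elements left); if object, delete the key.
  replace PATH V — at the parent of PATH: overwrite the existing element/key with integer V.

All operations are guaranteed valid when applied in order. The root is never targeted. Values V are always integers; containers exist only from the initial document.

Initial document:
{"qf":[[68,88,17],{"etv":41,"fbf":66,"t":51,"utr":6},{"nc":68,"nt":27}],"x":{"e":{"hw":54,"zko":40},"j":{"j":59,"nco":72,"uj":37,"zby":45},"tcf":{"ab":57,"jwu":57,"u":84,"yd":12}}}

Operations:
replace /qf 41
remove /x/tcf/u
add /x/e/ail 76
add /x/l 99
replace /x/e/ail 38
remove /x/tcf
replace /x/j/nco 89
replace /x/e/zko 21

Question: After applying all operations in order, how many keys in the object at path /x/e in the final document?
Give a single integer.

After op 1 (replace /qf 41): {"qf":41,"x":{"e":{"hw":54,"zko":40},"j":{"j":59,"nco":72,"uj":37,"zby":45},"tcf":{"ab":57,"jwu":57,"u":84,"yd":12}}}
After op 2 (remove /x/tcf/u): {"qf":41,"x":{"e":{"hw":54,"zko":40},"j":{"j":59,"nco":72,"uj":37,"zby":45},"tcf":{"ab":57,"jwu":57,"yd":12}}}
After op 3 (add /x/e/ail 76): {"qf":41,"x":{"e":{"ail":76,"hw":54,"zko":40},"j":{"j":59,"nco":72,"uj":37,"zby":45},"tcf":{"ab":57,"jwu":57,"yd":12}}}
After op 4 (add /x/l 99): {"qf":41,"x":{"e":{"ail":76,"hw":54,"zko":40},"j":{"j":59,"nco":72,"uj":37,"zby":45},"l":99,"tcf":{"ab":57,"jwu":57,"yd":12}}}
After op 5 (replace /x/e/ail 38): {"qf":41,"x":{"e":{"ail":38,"hw":54,"zko":40},"j":{"j":59,"nco":72,"uj":37,"zby":45},"l":99,"tcf":{"ab":57,"jwu":57,"yd":12}}}
After op 6 (remove /x/tcf): {"qf":41,"x":{"e":{"ail":38,"hw":54,"zko":40},"j":{"j":59,"nco":72,"uj":37,"zby":45},"l":99}}
After op 7 (replace /x/j/nco 89): {"qf":41,"x":{"e":{"ail":38,"hw":54,"zko":40},"j":{"j":59,"nco":89,"uj":37,"zby":45},"l":99}}
After op 8 (replace /x/e/zko 21): {"qf":41,"x":{"e":{"ail":38,"hw":54,"zko":21},"j":{"j":59,"nco":89,"uj":37,"zby":45},"l":99}}
Size at path /x/e: 3

Answer: 3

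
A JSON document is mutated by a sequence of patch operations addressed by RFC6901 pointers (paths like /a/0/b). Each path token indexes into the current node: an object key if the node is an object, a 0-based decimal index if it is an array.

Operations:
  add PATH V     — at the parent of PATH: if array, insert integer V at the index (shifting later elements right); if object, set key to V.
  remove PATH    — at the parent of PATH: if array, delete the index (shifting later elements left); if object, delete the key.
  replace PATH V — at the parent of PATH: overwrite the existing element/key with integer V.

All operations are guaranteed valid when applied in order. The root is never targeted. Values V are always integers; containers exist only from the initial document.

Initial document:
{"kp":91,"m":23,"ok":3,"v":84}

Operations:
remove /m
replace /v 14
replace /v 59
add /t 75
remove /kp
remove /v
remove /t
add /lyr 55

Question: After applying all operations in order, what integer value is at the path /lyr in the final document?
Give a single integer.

After op 1 (remove /m): {"kp":91,"ok":3,"v":84}
After op 2 (replace /v 14): {"kp":91,"ok":3,"v":14}
After op 3 (replace /v 59): {"kp":91,"ok":3,"v":59}
After op 4 (add /t 75): {"kp":91,"ok":3,"t":75,"v":59}
After op 5 (remove /kp): {"ok":3,"t":75,"v":59}
After op 6 (remove /v): {"ok":3,"t":75}
After op 7 (remove /t): {"ok":3}
After op 8 (add /lyr 55): {"lyr":55,"ok":3}
Value at /lyr: 55

Answer: 55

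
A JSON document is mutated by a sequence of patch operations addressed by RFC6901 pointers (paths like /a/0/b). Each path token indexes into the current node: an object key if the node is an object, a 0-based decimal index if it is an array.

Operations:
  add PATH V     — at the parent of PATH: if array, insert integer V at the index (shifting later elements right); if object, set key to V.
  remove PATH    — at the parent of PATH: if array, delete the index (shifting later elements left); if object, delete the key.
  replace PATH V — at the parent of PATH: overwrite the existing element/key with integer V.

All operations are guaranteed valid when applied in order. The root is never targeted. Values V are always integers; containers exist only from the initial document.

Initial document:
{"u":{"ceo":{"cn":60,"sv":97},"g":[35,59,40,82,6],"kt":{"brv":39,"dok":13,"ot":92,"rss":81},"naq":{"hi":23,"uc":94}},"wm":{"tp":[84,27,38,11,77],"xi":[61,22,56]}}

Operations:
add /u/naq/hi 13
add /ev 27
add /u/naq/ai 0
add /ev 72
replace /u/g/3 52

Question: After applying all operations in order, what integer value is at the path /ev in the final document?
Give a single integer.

After op 1 (add /u/naq/hi 13): {"u":{"ceo":{"cn":60,"sv":97},"g":[35,59,40,82,6],"kt":{"brv":39,"dok":13,"ot":92,"rss":81},"naq":{"hi":13,"uc":94}},"wm":{"tp":[84,27,38,11,77],"xi":[61,22,56]}}
After op 2 (add /ev 27): {"ev":27,"u":{"ceo":{"cn":60,"sv":97},"g":[35,59,40,82,6],"kt":{"brv":39,"dok":13,"ot":92,"rss":81},"naq":{"hi":13,"uc":94}},"wm":{"tp":[84,27,38,11,77],"xi":[61,22,56]}}
After op 3 (add /u/naq/ai 0): {"ev":27,"u":{"ceo":{"cn":60,"sv":97},"g":[35,59,40,82,6],"kt":{"brv":39,"dok":13,"ot":92,"rss":81},"naq":{"ai":0,"hi":13,"uc":94}},"wm":{"tp":[84,27,38,11,77],"xi":[61,22,56]}}
After op 4 (add /ev 72): {"ev":72,"u":{"ceo":{"cn":60,"sv":97},"g":[35,59,40,82,6],"kt":{"brv":39,"dok":13,"ot":92,"rss":81},"naq":{"ai":0,"hi":13,"uc":94}},"wm":{"tp":[84,27,38,11,77],"xi":[61,22,56]}}
After op 5 (replace /u/g/3 52): {"ev":72,"u":{"ceo":{"cn":60,"sv":97},"g":[35,59,40,52,6],"kt":{"brv":39,"dok":13,"ot":92,"rss":81},"naq":{"ai":0,"hi":13,"uc":94}},"wm":{"tp":[84,27,38,11,77],"xi":[61,22,56]}}
Value at /ev: 72

Answer: 72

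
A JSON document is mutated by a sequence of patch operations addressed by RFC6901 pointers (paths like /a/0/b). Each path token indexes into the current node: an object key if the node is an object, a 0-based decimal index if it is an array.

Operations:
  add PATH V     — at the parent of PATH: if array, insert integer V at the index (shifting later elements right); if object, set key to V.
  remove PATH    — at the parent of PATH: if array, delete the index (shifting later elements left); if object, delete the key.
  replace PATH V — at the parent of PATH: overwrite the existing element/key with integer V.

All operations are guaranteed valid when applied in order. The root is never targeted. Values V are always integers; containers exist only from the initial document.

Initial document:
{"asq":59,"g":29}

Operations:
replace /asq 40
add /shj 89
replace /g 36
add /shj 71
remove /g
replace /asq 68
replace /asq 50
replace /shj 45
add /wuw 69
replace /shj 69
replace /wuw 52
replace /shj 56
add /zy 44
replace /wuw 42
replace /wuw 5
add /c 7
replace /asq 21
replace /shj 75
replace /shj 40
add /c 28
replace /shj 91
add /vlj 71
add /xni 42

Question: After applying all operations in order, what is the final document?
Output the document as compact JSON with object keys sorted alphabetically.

After op 1 (replace /asq 40): {"asq":40,"g":29}
After op 2 (add /shj 89): {"asq":40,"g":29,"shj":89}
After op 3 (replace /g 36): {"asq":40,"g":36,"shj":89}
After op 4 (add /shj 71): {"asq":40,"g":36,"shj":71}
After op 5 (remove /g): {"asq":40,"shj":71}
After op 6 (replace /asq 68): {"asq":68,"shj":71}
After op 7 (replace /asq 50): {"asq":50,"shj":71}
After op 8 (replace /shj 45): {"asq":50,"shj":45}
After op 9 (add /wuw 69): {"asq":50,"shj":45,"wuw":69}
After op 10 (replace /shj 69): {"asq":50,"shj":69,"wuw":69}
After op 11 (replace /wuw 52): {"asq":50,"shj":69,"wuw":52}
After op 12 (replace /shj 56): {"asq":50,"shj":56,"wuw":52}
After op 13 (add /zy 44): {"asq":50,"shj":56,"wuw":52,"zy":44}
After op 14 (replace /wuw 42): {"asq":50,"shj":56,"wuw":42,"zy":44}
After op 15 (replace /wuw 5): {"asq":50,"shj":56,"wuw":5,"zy":44}
After op 16 (add /c 7): {"asq":50,"c":7,"shj":56,"wuw":5,"zy":44}
After op 17 (replace /asq 21): {"asq":21,"c":7,"shj":56,"wuw":5,"zy":44}
After op 18 (replace /shj 75): {"asq":21,"c":7,"shj":75,"wuw":5,"zy":44}
After op 19 (replace /shj 40): {"asq":21,"c":7,"shj":40,"wuw":5,"zy":44}
After op 20 (add /c 28): {"asq":21,"c":28,"shj":40,"wuw":5,"zy":44}
After op 21 (replace /shj 91): {"asq":21,"c":28,"shj":91,"wuw":5,"zy":44}
After op 22 (add /vlj 71): {"asq":21,"c":28,"shj":91,"vlj":71,"wuw":5,"zy":44}
After op 23 (add /xni 42): {"asq":21,"c":28,"shj":91,"vlj":71,"wuw":5,"xni":42,"zy":44}

Answer: {"asq":21,"c":28,"shj":91,"vlj":71,"wuw":5,"xni":42,"zy":44}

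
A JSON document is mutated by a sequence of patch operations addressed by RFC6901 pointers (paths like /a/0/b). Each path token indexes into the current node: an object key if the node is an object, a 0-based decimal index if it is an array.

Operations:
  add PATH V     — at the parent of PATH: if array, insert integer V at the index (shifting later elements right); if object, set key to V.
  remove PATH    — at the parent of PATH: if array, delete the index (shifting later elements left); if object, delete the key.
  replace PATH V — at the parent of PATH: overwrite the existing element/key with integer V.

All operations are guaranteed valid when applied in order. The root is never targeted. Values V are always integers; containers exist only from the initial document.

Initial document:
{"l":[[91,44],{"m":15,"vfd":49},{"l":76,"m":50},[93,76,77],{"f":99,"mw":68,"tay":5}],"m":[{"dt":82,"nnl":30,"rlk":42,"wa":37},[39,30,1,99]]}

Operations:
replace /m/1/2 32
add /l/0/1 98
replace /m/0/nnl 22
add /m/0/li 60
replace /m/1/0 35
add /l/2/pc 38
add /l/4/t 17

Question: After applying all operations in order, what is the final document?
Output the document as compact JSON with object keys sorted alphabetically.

Answer: {"l":[[91,98,44],{"m":15,"vfd":49},{"l":76,"m":50,"pc":38},[93,76,77],{"f":99,"mw":68,"t":17,"tay":5}],"m":[{"dt":82,"li":60,"nnl":22,"rlk":42,"wa":37},[35,30,32,99]]}

Derivation:
After op 1 (replace /m/1/2 32): {"l":[[91,44],{"m":15,"vfd":49},{"l":76,"m":50},[93,76,77],{"f":99,"mw":68,"tay":5}],"m":[{"dt":82,"nnl":30,"rlk":42,"wa":37},[39,30,32,99]]}
After op 2 (add /l/0/1 98): {"l":[[91,98,44],{"m":15,"vfd":49},{"l":76,"m":50},[93,76,77],{"f":99,"mw":68,"tay":5}],"m":[{"dt":82,"nnl":30,"rlk":42,"wa":37},[39,30,32,99]]}
After op 3 (replace /m/0/nnl 22): {"l":[[91,98,44],{"m":15,"vfd":49},{"l":76,"m":50},[93,76,77],{"f":99,"mw":68,"tay":5}],"m":[{"dt":82,"nnl":22,"rlk":42,"wa":37},[39,30,32,99]]}
After op 4 (add /m/0/li 60): {"l":[[91,98,44],{"m":15,"vfd":49},{"l":76,"m":50},[93,76,77],{"f":99,"mw":68,"tay":5}],"m":[{"dt":82,"li":60,"nnl":22,"rlk":42,"wa":37},[39,30,32,99]]}
After op 5 (replace /m/1/0 35): {"l":[[91,98,44],{"m":15,"vfd":49},{"l":76,"m":50},[93,76,77],{"f":99,"mw":68,"tay":5}],"m":[{"dt":82,"li":60,"nnl":22,"rlk":42,"wa":37},[35,30,32,99]]}
After op 6 (add /l/2/pc 38): {"l":[[91,98,44],{"m":15,"vfd":49},{"l":76,"m":50,"pc":38},[93,76,77],{"f":99,"mw":68,"tay":5}],"m":[{"dt":82,"li":60,"nnl":22,"rlk":42,"wa":37},[35,30,32,99]]}
After op 7 (add /l/4/t 17): {"l":[[91,98,44],{"m":15,"vfd":49},{"l":76,"m":50,"pc":38},[93,76,77],{"f":99,"mw":68,"t":17,"tay":5}],"m":[{"dt":82,"li":60,"nnl":22,"rlk":42,"wa":37},[35,30,32,99]]}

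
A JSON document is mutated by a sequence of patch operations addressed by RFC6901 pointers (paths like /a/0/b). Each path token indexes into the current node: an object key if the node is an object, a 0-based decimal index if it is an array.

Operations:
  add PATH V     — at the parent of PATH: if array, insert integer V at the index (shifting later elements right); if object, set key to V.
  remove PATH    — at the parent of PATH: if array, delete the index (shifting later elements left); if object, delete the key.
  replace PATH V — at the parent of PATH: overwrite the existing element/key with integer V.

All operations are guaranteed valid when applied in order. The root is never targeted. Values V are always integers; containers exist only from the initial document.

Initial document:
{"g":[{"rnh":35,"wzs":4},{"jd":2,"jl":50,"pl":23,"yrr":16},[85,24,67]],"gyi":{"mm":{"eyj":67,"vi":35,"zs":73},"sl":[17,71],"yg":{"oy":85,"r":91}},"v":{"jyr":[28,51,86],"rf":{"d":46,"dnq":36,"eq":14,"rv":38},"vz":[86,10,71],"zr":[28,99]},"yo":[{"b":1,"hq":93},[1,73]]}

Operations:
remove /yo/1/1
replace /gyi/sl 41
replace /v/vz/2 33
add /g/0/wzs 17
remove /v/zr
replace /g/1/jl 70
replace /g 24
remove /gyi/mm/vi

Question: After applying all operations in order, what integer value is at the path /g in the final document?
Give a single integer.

Answer: 24

Derivation:
After op 1 (remove /yo/1/1): {"g":[{"rnh":35,"wzs":4},{"jd":2,"jl":50,"pl":23,"yrr":16},[85,24,67]],"gyi":{"mm":{"eyj":67,"vi":35,"zs":73},"sl":[17,71],"yg":{"oy":85,"r":91}},"v":{"jyr":[28,51,86],"rf":{"d":46,"dnq":36,"eq":14,"rv":38},"vz":[86,10,71],"zr":[28,99]},"yo":[{"b":1,"hq":93},[1]]}
After op 2 (replace /gyi/sl 41): {"g":[{"rnh":35,"wzs":4},{"jd":2,"jl":50,"pl":23,"yrr":16},[85,24,67]],"gyi":{"mm":{"eyj":67,"vi":35,"zs":73},"sl":41,"yg":{"oy":85,"r":91}},"v":{"jyr":[28,51,86],"rf":{"d":46,"dnq":36,"eq":14,"rv":38},"vz":[86,10,71],"zr":[28,99]},"yo":[{"b":1,"hq":93},[1]]}
After op 3 (replace /v/vz/2 33): {"g":[{"rnh":35,"wzs":4},{"jd":2,"jl":50,"pl":23,"yrr":16},[85,24,67]],"gyi":{"mm":{"eyj":67,"vi":35,"zs":73},"sl":41,"yg":{"oy":85,"r":91}},"v":{"jyr":[28,51,86],"rf":{"d":46,"dnq":36,"eq":14,"rv":38},"vz":[86,10,33],"zr":[28,99]},"yo":[{"b":1,"hq":93},[1]]}
After op 4 (add /g/0/wzs 17): {"g":[{"rnh":35,"wzs":17},{"jd":2,"jl":50,"pl":23,"yrr":16},[85,24,67]],"gyi":{"mm":{"eyj":67,"vi":35,"zs":73},"sl":41,"yg":{"oy":85,"r":91}},"v":{"jyr":[28,51,86],"rf":{"d":46,"dnq":36,"eq":14,"rv":38},"vz":[86,10,33],"zr":[28,99]},"yo":[{"b":1,"hq":93},[1]]}
After op 5 (remove /v/zr): {"g":[{"rnh":35,"wzs":17},{"jd":2,"jl":50,"pl":23,"yrr":16},[85,24,67]],"gyi":{"mm":{"eyj":67,"vi":35,"zs":73},"sl":41,"yg":{"oy":85,"r":91}},"v":{"jyr":[28,51,86],"rf":{"d":46,"dnq":36,"eq":14,"rv":38},"vz":[86,10,33]},"yo":[{"b":1,"hq":93},[1]]}
After op 6 (replace /g/1/jl 70): {"g":[{"rnh":35,"wzs":17},{"jd":2,"jl":70,"pl":23,"yrr":16},[85,24,67]],"gyi":{"mm":{"eyj":67,"vi":35,"zs":73},"sl":41,"yg":{"oy":85,"r":91}},"v":{"jyr":[28,51,86],"rf":{"d":46,"dnq":36,"eq":14,"rv":38},"vz":[86,10,33]},"yo":[{"b":1,"hq":93},[1]]}
After op 7 (replace /g 24): {"g":24,"gyi":{"mm":{"eyj":67,"vi":35,"zs":73},"sl":41,"yg":{"oy":85,"r":91}},"v":{"jyr":[28,51,86],"rf":{"d":46,"dnq":36,"eq":14,"rv":38},"vz":[86,10,33]},"yo":[{"b":1,"hq":93},[1]]}
After op 8 (remove /gyi/mm/vi): {"g":24,"gyi":{"mm":{"eyj":67,"zs":73},"sl":41,"yg":{"oy":85,"r":91}},"v":{"jyr":[28,51,86],"rf":{"d":46,"dnq":36,"eq":14,"rv":38},"vz":[86,10,33]},"yo":[{"b":1,"hq":93},[1]]}
Value at /g: 24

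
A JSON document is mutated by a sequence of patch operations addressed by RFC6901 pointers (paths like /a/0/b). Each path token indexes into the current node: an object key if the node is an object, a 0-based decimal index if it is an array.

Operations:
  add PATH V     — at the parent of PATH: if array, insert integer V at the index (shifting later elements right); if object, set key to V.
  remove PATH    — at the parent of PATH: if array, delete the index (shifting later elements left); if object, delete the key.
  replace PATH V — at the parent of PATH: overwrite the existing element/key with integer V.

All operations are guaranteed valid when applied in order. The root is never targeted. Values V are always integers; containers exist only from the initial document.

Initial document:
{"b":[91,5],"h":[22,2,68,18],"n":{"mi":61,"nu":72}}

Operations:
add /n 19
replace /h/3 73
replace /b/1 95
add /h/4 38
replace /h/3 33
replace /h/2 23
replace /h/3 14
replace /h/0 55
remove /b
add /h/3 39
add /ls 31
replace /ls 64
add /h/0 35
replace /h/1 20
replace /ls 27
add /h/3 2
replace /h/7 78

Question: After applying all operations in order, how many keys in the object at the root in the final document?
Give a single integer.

After op 1 (add /n 19): {"b":[91,5],"h":[22,2,68,18],"n":19}
After op 2 (replace /h/3 73): {"b":[91,5],"h":[22,2,68,73],"n":19}
After op 3 (replace /b/1 95): {"b":[91,95],"h":[22,2,68,73],"n":19}
After op 4 (add /h/4 38): {"b":[91,95],"h":[22,2,68,73,38],"n":19}
After op 5 (replace /h/3 33): {"b":[91,95],"h":[22,2,68,33,38],"n":19}
After op 6 (replace /h/2 23): {"b":[91,95],"h":[22,2,23,33,38],"n":19}
After op 7 (replace /h/3 14): {"b":[91,95],"h":[22,2,23,14,38],"n":19}
After op 8 (replace /h/0 55): {"b":[91,95],"h":[55,2,23,14,38],"n":19}
After op 9 (remove /b): {"h":[55,2,23,14,38],"n":19}
After op 10 (add /h/3 39): {"h":[55,2,23,39,14,38],"n":19}
After op 11 (add /ls 31): {"h":[55,2,23,39,14,38],"ls":31,"n":19}
After op 12 (replace /ls 64): {"h":[55,2,23,39,14,38],"ls":64,"n":19}
After op 13 (add /h/0 35): {"h":[35,55,2,23,39,14,38],"ls":64,"n":19}
After op 14 (replace /h/1 20): {"h":[35,20,2,23,39,14,38],"ls":64,"n":19}
After op 15 (replace /ls 27): {"h":[35,20,2,23,39,14,38],"ls":27,"n":19}
After op 16 (add /h/3 2): {"h":[35,20,2,2,23,39,14,38],"ls":27,"n":19}
After op 17 (replace /h/7 78): {"h":[35,20,2,2,23,39,14,78],"ls":27,"n":19}
Size at the root: 3

Answer: 3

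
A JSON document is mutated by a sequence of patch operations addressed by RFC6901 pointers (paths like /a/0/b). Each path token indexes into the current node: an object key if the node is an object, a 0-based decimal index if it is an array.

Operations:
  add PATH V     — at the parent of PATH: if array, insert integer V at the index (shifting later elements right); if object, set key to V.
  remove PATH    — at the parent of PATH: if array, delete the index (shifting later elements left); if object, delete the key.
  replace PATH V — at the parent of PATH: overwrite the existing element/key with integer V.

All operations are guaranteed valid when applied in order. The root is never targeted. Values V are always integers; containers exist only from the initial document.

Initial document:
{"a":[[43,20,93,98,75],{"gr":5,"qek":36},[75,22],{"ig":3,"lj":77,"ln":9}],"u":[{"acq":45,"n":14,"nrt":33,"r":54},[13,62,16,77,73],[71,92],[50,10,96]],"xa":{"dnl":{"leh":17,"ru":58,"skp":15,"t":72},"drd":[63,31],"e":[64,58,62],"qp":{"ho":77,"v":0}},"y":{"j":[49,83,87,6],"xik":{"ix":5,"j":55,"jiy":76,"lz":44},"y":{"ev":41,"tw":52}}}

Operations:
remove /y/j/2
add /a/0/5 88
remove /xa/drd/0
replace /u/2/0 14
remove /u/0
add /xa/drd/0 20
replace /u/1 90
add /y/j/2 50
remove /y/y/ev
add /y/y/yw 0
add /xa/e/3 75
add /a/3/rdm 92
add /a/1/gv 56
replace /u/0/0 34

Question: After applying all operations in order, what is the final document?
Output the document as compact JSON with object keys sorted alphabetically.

Answer: {"a":[[43,20,93,98,75,88],{"gr":5,"gv":56,"qek":36},[75,22],{"ig":3,"lj":77,"ln":9,"rdm":92}],"u":[[34,62,16,77,73],90,[50,10,96]],"xa":{"dnl":{"leh":17,"ru":58,"skp":15,"t":72},"drd":[20,31],"e":[64,58,62,75],"qp":{"ho":77,"v":0}},"y":{"j":[49,83,50,6],"xik":{"ix":5,"j":55,"jiy":76,"lz":44},"y":{"tw":52,"yw":0}}}

Derivation:
After op 1 (remove /y/j/2): {"a":[[43,20,93,98,75],{"gr":5,"qek":36},[75,22],{"ig":3,"lj":77,"ln":9}],"u":[{"acq":45,"n":14,"nrt":33,"r":54},[13,62,16,77,73],[71,92],[50,10,96]],"xa":{"dnl":{"leh":17,"ru":58,"skp":15,"t":72},"drd":[63,31],"e":[64,58,62],"qp":{"ho":77,"v":0}},"y":{"j":[49,83,6],"xik":{"ix":5,"j":55,"jiy":76,"lz":44},"y":{"ev":41,"tw":52}}}
After op 2 (add /a/0/5 88): {"a":[[43,20,93,98,75,88],{"gr":5,"qek":36},[75,22],{"ig":3,"lj":77,"ln":9}],"u":[{"acq":45,"n":14,"nrt":33,"r":54},[13,62,16,77,73],[71,92],[50,10,96]],"xa":{"dnl":{"leh":17,"ru":58,"skp":15,"t":72},"drd":[63,31],"e":[64,58,62],"qp":{"ho":77,"v":0}},"y":{"j":[49,83,6],"xik":{"ix":5,"j":55,"jiy":76,"lz":44},"y":{"ev":41,"tw":52}}}
After op 3 (remove /xa/drd/0): {"a":[[43,20,93,98,75,88],{"gr":5,"qek":36},[75,22],{"ig":3,"lj":77,"ln":9}],"u":[{"acq":45,"n":14,"nrt":33,"r":54},[13,62,16,77,73],[71,92],[50,10,96]],"xa":{"dnl":{"leh":17,"ru":58,"skp":15,"t":72},"drd":[31],"e":[64,58,62],"qp":{"ho":77,"v":0}},"y":{"j":[49,83,6],"xik":{"ix":5,"j":55,"jiy":76,"lz":44},"y":{"ev":41,"tw":52}}}
After op 4 (replace /u/2/0 14): {"a":[[43,20,93,98,75,88],{"gr":5,"qek":36},[75,22],{"ig":3,"lj":77,"ln":9}],"u":[{"acq":45,"n":14,"nrt":33,"r":54},[13,62,16,77,73],[14,92],[50,10,96]],"xa":{"dnl":{"leh":17,"ru":58,"skp":15,"t":72},"drd":[31],"e":[64,58,62],"qp":{"ho":77,"v":0}},"y":{"j":[49,83,6],"xik":{"ix":5,"j":55,"jiy":76,"lz":44},"y":{"ev":41,"tw":52}}}
After op 5 (remove /u/0): {"a":[[43,20,93,98,75,88],{"gr":5,"qek":36},[75,22],{"ig":3,"lj":77,"ln":9}],"u":[[13,62,16,77,73],[14,92],[50,10,96]],"xa":{"dnl":{"leh":17,"ru":58,"skp":15,"t":72},"drd":[31],"e":[64,58,62],"qp":{"ho":77,"v":0}},"y":{"j":[49,83,6],"xik":{"ix":5,"j":55,"jiy":76,"lz":44},"y":{"ev":41,"tw":52}}}
After op 6 (add /xa/drd/0 20): {"a":[[43,20,93,98,75,88],{"gr":5,"qek":36},[75,22],{"ig":3,"lj":77,"ln":9}],"u":[[13,62,16,77,73],[14,92],[50,10,96]],"xa":{"dnl":{"leh":17,"ru":58,"skp":15,"t":72},"drd":[20,31],"e":[64,58,62],"qp":{"ho":77,"v":0}},"y":{"j":[49,83,6],"xik":{"ix":5,"j":55,"jiy":76,"lz":44},"y":{"ev":41,"tw":52}}}
After op 7 (replace /u/1 90): {"a":[[43,20,93,98,75,88],{"gr":5,"qek":36},[75,22],{"ig":3,"lj":77,"ln":9}],"u":[[13,62,16,77,73],90,[50,10,96]],"xa":{"dnl":{"leh":17,"ru":58,"skp":15,"t":72},"drd":[20,31],"e":[64,58,62],"qp":{"ho":77,"v":0}},"y":{"j":[49,83,6],"xik":{"ix":5,"j":55,"jiy":76,"lz":44},"y":{"ev":41,"tw":52}}}
After op 8 (add /y/j/2 50): {"a":[[43,20,93,98,75,88],{"gr":5,"qek":36},[75,22],{"ig":3,"lj":77,"ln":9}],"u":[[13,62,16,77,73],90,[50,10,96]],"xa":{"dnl":{"leh":17,"ru":58,"skp":15,"t":72},"drd":[20,31],"e":[64,58,62],"qp":{"ho":77,"v":0}},"y":{"j":[49,83,50,6],"xik":{"ix":5,"j":55,"jiy":76,"lz":44},"y":{"ev":41,"tw":52}}}
After op 9 (remove /y/y/ev): {"a":[[43,20,93,98,75,88],{"gr":5,"qek":36},[75,22],{"ig":3,"lj":77,"ln":9}],"u":[[13,62,16,77,73],90,[50,10,96]],"xa":{"dnl":{"leh":17,"ru":58,"skp":15,"t":72},"drd":[20,31],"e":[64,58,62],"qp":{"ho":77,"v":0}},"y":{"j":[49,83,50,6],"xik":{"ix":5,"j":55,"jiy":76,"lz":44},"y":{"tw":52}}}
After op 10 (add /y/y/yw 0): {"a":[[43,20,93,98,75,88],{"gr":5,"qek":36},[75,22],{"ig":3,"lj":77,"ln":9}],"u":[[13,62,16,77,73],90,[50,10,96]],"xa":{"dnl":{"leh":17,"ru":58,"skp":15,"t":72},"drd":[20,31],"e":[64,58,62],"qp":{"ho":77,"v":0}},"y":{"j":[49,83,50,6],"xik":{"ix":5,"j":55,"jiy":76,"lz":44},"y":{"tw":52,"yw":0}}}
After op 11 (add /xa/e/3 75): {"a":[[43,20,93,98,75,88],{"gr":5,"qek":36},[75,22],{"ig":3,"lj":77,"ln":9}],"u":[[13,62,16,77,73],90,[50,10,96]],"xa":{"dnl":{"leh":17,"ru":58,"skp":15,"t":72},"drd":[20,31],"e":[64,58,62,75],"qp":{"ho":77,"v":0}},"y":{"j":[49,83,50,6],"xik":{"ix":5,"j":55,"jiy":76,"lz":44},"y":{"tw":52,"yw":0}}}
After op 12 (add /a/3/rdm 92): {"a":[[43,20,93,98,75,88],{"gr":5,"qek":36},[75,22],{"ig":3,"lj":77,"ln":9,"rdm":92}],"u":[[13,62,16,77,73],90,[50,10,96]],"xa":{"dnl":{"leh":17,"ru":58,"skp":15,"t":72},"drd":[20,31],"e":[64,58,62,75],"qp":{"ho":77,"v":0}},"y":{"j":[49,83,50,6],"xik":{"ix":5,"j":55,"jiy":76,"lz":44},"y":{"tw":52,"yw":0}}}
After op 13 (add /a/1/gv 56): {"a":[[43,20,93,98,75,88],{"gr":5,"gv":56,"qek":36},[75,22],{"ig":3,"lj":77,"ln":9,"rdm":92}],"u":[[13,62,16,77,73],90,[50,10,96]],"xa":{"dnl":{"leh":17,"ru":58,"skp":15,"t":72},"drd":[20,31],"e":[64,58,62,75],"qp":{"ho":77,"v":0}},"y":{"j":[49,83,50,6],"xik":{"ix":5,"j":55,"jiy":76,"lz":44},"y":{"tw":52,"yw":0}}}
After op 14 (replace /u/0/0 34): {"a":[[43,20,93,98,75,88],{"gr":5,"gv":56,"qek":36},[75,22],{"ig":3,"lj":77,"ln":9,"rdm":92}],"u":[[34,62,16,77,73],90,[50,10,96]],"xa":{"dnl":{"leh":17,"ru":58,"skp":15,"t":72},"drd":[20,31],"e":[64,58,62,75],"qp":{"ho":77,"v":0}},"y":{"j":[49,83,50,6],"xik":{"ix":5,"j":55,"jiy":76,"lz":44},"y":{"tw":52,"yw":0}}}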